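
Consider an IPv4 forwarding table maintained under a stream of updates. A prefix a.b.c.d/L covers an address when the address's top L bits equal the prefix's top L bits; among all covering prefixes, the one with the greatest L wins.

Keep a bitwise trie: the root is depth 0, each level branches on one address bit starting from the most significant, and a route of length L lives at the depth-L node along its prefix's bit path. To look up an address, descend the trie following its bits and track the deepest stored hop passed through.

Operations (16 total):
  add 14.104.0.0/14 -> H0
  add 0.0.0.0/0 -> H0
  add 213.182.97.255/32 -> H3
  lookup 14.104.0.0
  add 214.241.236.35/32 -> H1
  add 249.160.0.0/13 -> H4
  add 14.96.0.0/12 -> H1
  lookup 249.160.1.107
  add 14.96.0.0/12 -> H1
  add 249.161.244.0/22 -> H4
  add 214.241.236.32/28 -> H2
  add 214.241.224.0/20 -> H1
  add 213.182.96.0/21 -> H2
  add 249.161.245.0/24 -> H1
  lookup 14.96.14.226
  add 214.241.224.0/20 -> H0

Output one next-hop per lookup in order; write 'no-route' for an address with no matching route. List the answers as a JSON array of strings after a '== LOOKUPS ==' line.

Trace:
  add 14.104.0.0/14 -> H0 at depth 14
  add 0.0.0.0/0 -> H0 at depth 0
  add 213.182.97.255/32 -> H3 at depth 32
  ? 14.104.0.0  path d0:H0→d1:-→d2:-→d3:-→d4:-→d5:-→d6:-→d7:-→d8:-→d9:-→d10:-→d11:-→d12:-→d13:-→d14:H0  best=H0
  add 214.241.236.35/32 -> H1 at depth 32
  add 249.160.0.0/13 -> H4 at depth 13
  add 14.96.0.0/12 -> H1 at depth 12
  ? 249.160.1.107  path d0:H0→d1:-→d2:-→d3:-→d4:-→d5:-→d6:-→d7:-→d8:-→d9:-→d10:-→d11:-→d12:-→d13:H4  best=H4
  add 14.96.0.0/12 -> H1 at depth 12
  add 249.161.244.0/22 -> H4 at depth 22
  add 214.241.236.32/28 -> H2 at depth 28
  add 214.241.224.0/20 -> H1 at depth 20
  add 213.182.96.0/21 -> H2 at depth 21
  add 249.161.245.0/24 -> H1 at depth 24
  ? 14.96.14.226  path d0:H0→d1:-→d2:-→d3:-→d4:-→d5:-→d6:-→d7:-→d8:-→d9:-→d10:-→d11:-→d12:H1  best=H1
  add 214.241.224.0/20 -> H0 at depth 20

== LOOKUPS ==
["H0","H4","H1"]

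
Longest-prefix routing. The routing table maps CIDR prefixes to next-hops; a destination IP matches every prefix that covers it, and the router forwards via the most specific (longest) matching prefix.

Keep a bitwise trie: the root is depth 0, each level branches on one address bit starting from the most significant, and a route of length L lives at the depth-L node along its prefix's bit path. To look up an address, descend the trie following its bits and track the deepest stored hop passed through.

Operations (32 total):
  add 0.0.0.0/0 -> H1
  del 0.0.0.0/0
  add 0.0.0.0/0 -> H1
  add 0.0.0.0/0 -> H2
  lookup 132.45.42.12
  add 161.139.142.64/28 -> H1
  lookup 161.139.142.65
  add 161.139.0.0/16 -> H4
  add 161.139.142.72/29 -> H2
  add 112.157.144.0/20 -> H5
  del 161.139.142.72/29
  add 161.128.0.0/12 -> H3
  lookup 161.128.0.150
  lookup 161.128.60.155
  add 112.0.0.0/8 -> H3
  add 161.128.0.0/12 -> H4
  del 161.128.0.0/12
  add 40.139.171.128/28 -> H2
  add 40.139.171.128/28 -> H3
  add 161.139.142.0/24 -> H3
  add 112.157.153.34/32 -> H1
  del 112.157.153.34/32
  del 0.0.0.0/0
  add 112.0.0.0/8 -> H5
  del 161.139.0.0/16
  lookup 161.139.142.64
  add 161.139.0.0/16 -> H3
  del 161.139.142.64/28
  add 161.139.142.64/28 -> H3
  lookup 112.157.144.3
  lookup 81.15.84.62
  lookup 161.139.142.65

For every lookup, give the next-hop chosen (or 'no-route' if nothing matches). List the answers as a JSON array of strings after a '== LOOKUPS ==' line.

Process each operation:
  add 0.0.0.0/0 -> H1 at depth 0
  - 0.0.0.0/0 clear@0
  add 0.0.0.0/0 -> H1 at depth 0
  add 0.0.0.0/0 -> H2 at depth 0
  Q 132.45.42.12: descend ε ; hops seen [H2] ; pick H2
  add 161.139.142.64/28 -> H1 at depth 28
  Q 161.139.142.65: descend 1010000110001011100011100100 ; hops seen [H2,H1] ; pick H1
  add 161.139.0.0/16 -> H4 at depth 16
  add 161.139.142.72/29 -> H2 at depth 29
  add 112.157.144.0/20 -> H5 at depth 20
  - 161.139.142.72/29 clear@29
  add 161.128.0.0/12 -> H3 at depth 12
  Q 161.128.0.150: descend 101000011000 ; hops seen [H2,H3] ; pick H3
  Q 161.128.60.155: descend 101000011000 ; hops seen [H2,H3] ; pick H3
  add 112.0.0.0/8 -> H3 at depth 8
  add 161.128.0.0/12 -> H4 at depth 12
  - 161.128.0.0/12 clear@12
  add 40.139.171.128/28 -> H2 at depth 28
  add 40.139.171.128/28 -> H3 at depth 28
  add 161.139.142.0/24 -> H3 at depth 24
  add 112.157.153.34/32 -> H1 at depth 32
  - 112.157.153.34/32 clear@32
  - 0.0.0.0/0 clear@0
  add 112.0.0.0/8 -> H5 at depth 8
  - 161.139.0.0/16 clear@16
  Q 161.139.142.64: descend 1010000110001011100011100100 ; hops seen [H3,H1] ; pick H1
  add 161.139.0.0/16 -> H3 at depth 16
  - 161.139.142.64/28 clear@28
  add 161.139.142.64/28 -> H3 at depth 28
  Q 112.157.144.3: descend 01110000100111011001 ; hops seen [H5,H5] ; pick H5
  Q 81.15.84.62: descend 01 ; hops seen [∅] ; pick no-route
  Q 161.139.142.65: descend 1010000110001011100011100100 ; hops seen [H3,H3,H3] ; pick H3

== LOOKUPS ==
["H2","H1","H3","H3","H1","H5","no-route","H3"]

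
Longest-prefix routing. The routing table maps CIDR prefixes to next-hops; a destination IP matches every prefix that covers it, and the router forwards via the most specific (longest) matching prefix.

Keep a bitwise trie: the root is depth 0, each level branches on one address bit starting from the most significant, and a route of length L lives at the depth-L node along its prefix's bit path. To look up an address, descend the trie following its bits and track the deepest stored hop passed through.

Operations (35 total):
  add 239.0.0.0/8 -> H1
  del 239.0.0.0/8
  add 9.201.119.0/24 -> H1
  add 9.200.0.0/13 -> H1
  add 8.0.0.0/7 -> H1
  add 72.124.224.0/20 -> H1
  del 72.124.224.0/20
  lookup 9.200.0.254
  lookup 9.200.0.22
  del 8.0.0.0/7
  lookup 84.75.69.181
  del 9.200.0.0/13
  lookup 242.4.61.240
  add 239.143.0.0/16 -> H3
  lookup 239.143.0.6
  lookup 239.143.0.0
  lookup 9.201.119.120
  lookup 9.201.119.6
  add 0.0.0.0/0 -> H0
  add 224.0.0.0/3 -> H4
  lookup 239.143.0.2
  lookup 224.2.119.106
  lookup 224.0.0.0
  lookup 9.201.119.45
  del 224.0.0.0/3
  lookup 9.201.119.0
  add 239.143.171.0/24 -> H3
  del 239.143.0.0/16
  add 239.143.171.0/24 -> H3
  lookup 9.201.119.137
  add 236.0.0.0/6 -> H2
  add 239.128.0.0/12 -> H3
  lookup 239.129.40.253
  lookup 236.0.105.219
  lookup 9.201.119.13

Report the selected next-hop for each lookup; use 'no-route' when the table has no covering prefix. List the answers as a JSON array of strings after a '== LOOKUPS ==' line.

Trace:
  add 239.0.0.0/8 -> H1 at depth 8
  - 239.0.0.0/8 clear@8
  add 9.201.119.0/24 -> H1 at depth 24
  add 9.200.0.0/13 -> H1 at depth 13
  add 8.0.0.0/7 -> H1 at depth 7
  add 72.124.224.0/20 -> H1 at depth 20
  - 72.124.224.0/20 clear@20
  ? 9.200.0.254  path d0:-→d1:-→d2:-→d3:-→d4:-→d5:-→d6:-→d7:H1→d8:-→d9:-→d10:-→d11:-→d12:-→d13:H1→d14:-→d15:-  best=H1
  ? 9.200.0.22  path d0:-→d1:-→d2:-→d3:-→d4:-→d5:-→d6:-→d7:H1→d8:-→d9:-→d10:-→d11:-→d12:-→d13:H1→d14:-→d15:-  best=H1
  - 8.0.0.0/7 clear@7
  ? 84.75.69.181  path d0:-→d1:-→d2:-→d3:-  best=no-route
  - 9.200.0.0/13 clear@13
  ? 242.4.61.240  path d0:-→d1:-→d2:-→d3:-  best=no-route
  add 239.143.0.0/16 -> H3 at depth 16
  ? 239.143.0.6  path d0:-→d1:-→d2:-→d3:-→d4:-→d5:-→d6:-→d7:-→d8:-→d9:-→d10:-→d11:-→d12:-→d13:-→d14:-→d15:-→d16:H3  best=H3
  ? 239.143.0.0  path d0:-→d1:-→d2:-→d3:-→d4:-→d5:-→d6:-→d7:-→d8:-→d9:-→d10:-→d11:-→d12:-→d13:-→d14:-→d15:-→d16:H3  best=H3
  ? 9.201.119.120  path d0:-→d1:-→d2:-→d3:-→d4:-→d5:-→d6:-→d7:-→d8:-→d9:-→d10:-→d11:-→d12:-→d13:-→d14:-→d15:-→d16:-→d17:-→d18:-→d19:-→d20:-→d21:-→d22:-→d23:-→d24:H1  best=H1
  ? 9.201.119.6  path d0:-→d1:-→d2:-→d3:-→d4:-→d5:-→d6:-→d7:-→d8:-→d9:-→d10:-→d11:-→d12:-→d13:-→d14:-→d15:-→d16:-→d17:-→d18:-→d19:-→d20:-→d21:-→d22:-→d23:-→d24:H1  best=H1
  add 0.0.0.0/0 -> H0 at depth 0
  add 224.0.0.0/3 -> H4 at depth 3
  ? 239.143.0.2  path d0:H0→d1:-→d2:-→d3:H4→d4:-→d5:-→d6:-→d7:-→d8:-→d9:-→d10:-→d11:-→d12:-→d13:-→d14:-→d15:-→d16:H3  best=H3
  ? 224.2.119.106  path d0:H0→d1:-→d2:-→d3:H4→d4:-  best=H4
  ? 224.0.0.0  path d0:H0→d1:-→d2:-→d3:H4→d4:-  best=H4
  ? 9.201.119.45  path d0:H0→d1:-→d2:-→d3:-→d4:-→d5:-→d6:-→d7:-→d8:-→d9:-→d10:-→d11:-→d12:-→d13:-→d14:-→d15:-→d16:-→d17:-→d18:-→d19:-→d20:-→d21:-→d22:-→d23:-→d24:H1  best=H1
  - 224.0.0.0/3 clear@3
  ? 9.201.119.0  path d0:H0→d1:-→d2:-→d3:-→d4:-→d5:-→d6:-→d7:-→d8:-→d9:-→d10:-→d11:-→d12:-→d13:-→d14:-→d15:-→d16:-→d17:-→d18:-→d19:-→d20:-→d21:-→d22:-→d23:-→d24:H1  best=H1
  add 239.143.171.0/24 -> H3 at depth 24
  - 239.143.0.0/16 clear@16
  add 239.143.171.0/24 -> H3 at depth 24
  ? 9.201.119.137  path d0:H0→d1:-→d2:-→d3:-→d4:-→d5:-→d6:-→d7:-→d8:-→d9:-→d10:-→d11:-→d12:-→d13:-→d14:-→d15:-→d16:-→d17:-→d18:-→d19:-→d20:-→d21:-→d22:-→d23:-→d24:H1  best=H1
  add 236.0.0.0/6 -> H2 at depth 6
  add 239.128.0.0/12 -> H3 at depth 12
  ? 239.129.40.253  path d0:H0→d1:-→d2:-→d3:-→d4:-→d5:-→d6:H2→d7:-→d8:-→d9:-→d10:-→d11:-→d12:H3  best=H3
  ? 236.0.105.219  path d0:H0→d1:-→d2:-→d3:-→d4:-→d5:-→d6:H2  best=H2
  ? 9.201.119.13  path d0:H0→d1:-→d2:-→d3:-→d4:-→d5:-→d6:-→d7:-→d8:-→d9:-→d10:-→d11:-→d12:-→d13:-→d14:-→d15:-→d16:-→d17:-→d18:-→d19:-→d20:-→d21:-→d22:-→d23:-→d24:H1  best=H1

== LOOKUPS ==
["H1","H1","no-route","no-route","H3","H3","H1","H1","H3","H4","H4","H1","H1","H1","H3","H2","H1"]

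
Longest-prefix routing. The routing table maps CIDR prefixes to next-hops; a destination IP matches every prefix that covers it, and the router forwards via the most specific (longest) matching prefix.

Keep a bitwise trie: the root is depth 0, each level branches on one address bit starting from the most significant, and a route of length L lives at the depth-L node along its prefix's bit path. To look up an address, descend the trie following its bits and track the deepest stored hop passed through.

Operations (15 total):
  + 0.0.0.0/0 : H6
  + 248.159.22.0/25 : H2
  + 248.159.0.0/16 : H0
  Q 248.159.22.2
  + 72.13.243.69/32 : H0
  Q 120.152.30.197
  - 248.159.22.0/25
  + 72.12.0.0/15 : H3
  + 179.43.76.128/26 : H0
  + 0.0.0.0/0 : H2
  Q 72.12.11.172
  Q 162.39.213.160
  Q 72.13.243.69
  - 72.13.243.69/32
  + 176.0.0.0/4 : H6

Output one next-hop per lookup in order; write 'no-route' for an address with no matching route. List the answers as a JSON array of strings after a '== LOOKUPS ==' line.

Process each operation:
  + 0.0.0.0/0 (H6) depth=0
  + 248.159.22.0/25 (H2) depth=25
  + 248.159.0.0/16 (H0) depth=16
  ? 248.159.22.2  path d0:H6→d1:-→d2:-→d3:-→d4:-→d5:-→d6:-→d7:-→d8:-→d9:-→d10:-→d11:-→d12:-→d13:-→d14:-→d15:-→d16:H0→d17:-→d18:-→d19:-→d20:-→d21:-→d22:-→d23:-→d24:-→d25:H2  best=H2
  + 72.13.243.69/32 (H0) depth=32
  ? 120.152.30.197  path d0:H6→d1:-→d2:-  best=H6
  del 248.159.22.0/25 (clear depth 25)
  + 72.12.0.0/15 (H3) depth=15
  + 179.43.76.128/26 (H0) depth=26
  + 0.0.0.0/0 (H2) depth=0
  ? 72.12.11.172  path d0:H2→d1:-→d2:-→d3:-→d4:-→d5:-→d6:-→d7:-→d8:-→d9:-→d10:-→d11:-→d12:-→d13:-→d14:-→d15:H3  best=H3
  ? 162.39.213.160  path d0:H2→d1:-→d2:-→d3:-  best=H2
  ? 72.13.243.69  path d0:H2→d1:-→d2:-→d3:-→d4:-→d5:-→d6:-→d7:-→d8:-→d9:-→d10:-→d11:-→d12:-→d13:-→d14:-→d15:H3→d16:-→d17:-→d18:-→d19:-→d20:-→d21:-→d22:-→d23:-→d24:-→d25:-→d26:-→d27:-→d28:-→d29:-→d30:-→d31:-→d32:H0  best=H0
  del 72.13.243.69/32 (clear depth 32)
  + 176.0.0.0/4 (H6) depth=4

== LOOKUPS ==
["H2","H6","H3","H2","H0"]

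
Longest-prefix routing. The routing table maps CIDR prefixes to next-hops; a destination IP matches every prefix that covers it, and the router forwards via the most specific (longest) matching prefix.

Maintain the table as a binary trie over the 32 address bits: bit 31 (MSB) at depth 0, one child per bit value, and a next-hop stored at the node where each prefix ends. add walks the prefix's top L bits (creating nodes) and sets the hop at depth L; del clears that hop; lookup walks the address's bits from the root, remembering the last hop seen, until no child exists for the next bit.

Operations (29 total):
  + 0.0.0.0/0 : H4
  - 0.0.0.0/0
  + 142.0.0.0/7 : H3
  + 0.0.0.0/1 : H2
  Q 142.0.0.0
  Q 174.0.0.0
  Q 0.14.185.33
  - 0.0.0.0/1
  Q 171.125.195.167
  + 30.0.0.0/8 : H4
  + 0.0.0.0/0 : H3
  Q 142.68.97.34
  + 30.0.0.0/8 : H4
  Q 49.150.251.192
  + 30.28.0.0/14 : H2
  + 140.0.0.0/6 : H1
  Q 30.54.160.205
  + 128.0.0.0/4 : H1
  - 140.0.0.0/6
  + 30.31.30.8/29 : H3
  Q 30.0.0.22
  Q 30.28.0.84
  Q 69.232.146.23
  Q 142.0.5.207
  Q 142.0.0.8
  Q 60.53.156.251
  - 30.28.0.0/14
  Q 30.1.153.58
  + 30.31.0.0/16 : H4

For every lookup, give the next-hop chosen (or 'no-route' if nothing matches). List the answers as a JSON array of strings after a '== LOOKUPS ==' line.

Apply in order:
  + 0.0.0.0/0 (H4) depth=0
  - 0.0.0.0/0 clear@0
  + 142.0.0.0/7 (H3) depth=7
  + 0.0.0.0/1 (H2) depth=1
  Q 142.0.0.0: descend 1000111 ; hops seen [H3] ; pick H3
  Q 174.0.0.0: descend 10 ; hops seen [∅] ; pick no-route
  Q 0.14.185.33: descend 0 ; hops seen [H2] ; pick H2
  - 0.0.0.0/1 clear@1
  Q 171.125.195.167: descend 10 ; hops seen [∅] ; pick no-route
  + 30.0.0.0/8 (H4) depth=8
  + 0.0.0.0/0 (H3) depth=0
  Q 142.68.97.34: descend 1000111 ; hops seen [H3,H3] ; pick H3
  + 30.0.0.0/8 (H4) depth=8
  Q 49.150.251.192: descend 00 ; hops seen [H3] ; pick H3
  + 30.28.0.0/14 (H2) depth=14
  + 140.0.0.0/6 (H1) depth=6
  Q 30.54.160.205: descend 0001111000 ; hops seen [H3,H4] ; pick H4
  + 128.0.0.0/4 (H1) depth=4
  - 140.0.0.0/6 clear@6
  + 30.31.30.8/29 (H3) depth=29
  Q 30.0.0.22: descend 00011110000 ; hops seen [H3,H4] ; pick H4
  Q 30.28.0.84: descend 00011110000111 ; hops seen [H3,H4,H2] ; pick H2
  Q 69.232.146.23: descend 0 ; hops seen [H3] ; pick H3
  Q 142.0.5.207: descend 1000111 ; hops seen [H3,H1,H3] ; pick H3
  Q 142.0.0.8: descend 1000111 ; hops seen [H3,H1,H3] ; pick H3
  Q 60.53.156.251: descend 00 ; hops seen [H3] ; pick H3
  - 30.28.0.0/14 clear@14
  Q 30.1.153.58: descend 00011110000 ; hops seen [H3,H4] ; pick H4
  + 30.31.0.0/16 (H4) depth=16

== LOOKUPS ==
["H3","no-route","H2","no-route","H3","H3","H4","H4","H2","H3","H3","H3","H3","H4"]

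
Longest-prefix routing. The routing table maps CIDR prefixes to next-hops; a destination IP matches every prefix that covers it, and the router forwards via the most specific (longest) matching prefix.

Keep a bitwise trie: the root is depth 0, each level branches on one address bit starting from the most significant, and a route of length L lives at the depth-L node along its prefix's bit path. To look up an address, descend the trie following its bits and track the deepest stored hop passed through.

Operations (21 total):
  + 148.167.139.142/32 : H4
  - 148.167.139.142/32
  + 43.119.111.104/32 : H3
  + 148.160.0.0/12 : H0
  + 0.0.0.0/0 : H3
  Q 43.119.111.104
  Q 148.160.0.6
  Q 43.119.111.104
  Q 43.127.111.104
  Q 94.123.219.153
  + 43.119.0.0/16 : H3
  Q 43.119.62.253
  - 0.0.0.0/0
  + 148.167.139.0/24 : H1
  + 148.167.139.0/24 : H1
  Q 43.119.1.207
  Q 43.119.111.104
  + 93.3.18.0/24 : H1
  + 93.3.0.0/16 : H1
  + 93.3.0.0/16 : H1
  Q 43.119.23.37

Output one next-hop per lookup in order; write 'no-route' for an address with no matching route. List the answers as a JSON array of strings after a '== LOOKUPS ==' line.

Process each operation:
  add 148.167.139.142/32 -> H4 at depth 32
  - 148.167.139.142/32 clear@32
  add 43.119.111.104/32 -> H3 at depth 32
  add 148.160.0.0/12 -> H0 at depth 12
  add 0.0.0.0/0 -> H3 at depth 0
  ? 43.119.111.104  path d0:H3→d1:-→d2:-→d3:-→d4:-→d5:-→d6:-→d7:-→d8:-→d9:-→d10:-→d11:-→d12:-→d13:-→d14:-→d15:-→d16:-→d17:-→d18:-→d19:-→d20:-→d21:-→d22:-→d23:-→d24:-→d25:-→d26:-→d27:-→d28:-→d29:-→d30:-→d31:-→d32:H3  best=H3
  ? 148.160.0.6  path d0:H3→d1:-→d2:-→d3:-→d4:-→d5:-→d6:-→d7:-→d8:-→d9:-→d10:-→d11:-→d12:H0→d13:-  best=H0
  ? 43.119.111.104  path d0:H3→d1:-→d2:-→d3:-→d4:-→d5:-→d6:-→d7:-→d8:-→d9:-→d10:-→d11:-→d12:-→d13:-→d14:-→d15:-→d16:-→d17:-→d18:-→d19:-→d20:-→d21:-→d22:-→d23:-→d24:-→d25:-→d26:-→d27:-→d28:-→d29:-→d30:-→d31:-→d32:H3  best=H3
  ? 43.127.111.104  path d0:H3→d1:-→d2:-→d3:-→d4:-→d5:-→d6:-→d7:-→d8:-→d9:-→d10:-→d11:-→d12:-  best=H3
  ? 94.123.219.153  path d0:H3→d1:-  best=H3
  add 43.119.0.0/16 -> H3 at depth 16
  ? 43.119.62.253  path d0:H3→d1:-→d2:-→d3:-→d4:-→d5:-→d6:-→d7:-→d8:-→d9:-→d10:-→d11:-→d12:-→d13:-→d14:-→d15:-→d16:H3→d17:-  best=H3
  - 0.0.0.0/0 clear@0
  add 148.167.139.0/24 -> H1 at depth 24
  add 148.167.139.0/24 -> H1 at depth 24
  ? 43.119.1.207  path d0:-→d1:-→d2:-→d3:-→d4:-→d5:-→d6:-→d7:-→d8:-→d9:-→d10:-→d11:-→d12:-→d13:-→d14:-→d15:-→d16:H3→d17:-  best=H3
  ? 43.119.111.104  path d0:-→d1:-→d2:-→d3:-→d4:-→d5:-→d6:-→d7:-→d8:-→d9:-→d10:-→d11:-→d12:-→d13:-→d14:-→d15:-→d16:H3→d17:-→d18:-→d19:-→d20:-→d21:-→d22:-→d23:-→d24:-→d25:-→d26:-→d27:-→d28:-→d29:-→d30:-→d31:-→d32:H3  best=H3
  add 93.3.18.0/24 -> H1 at depth 24
  add 93.3.0.0/16 -> H1 at depth 16
  add 93.3.0.0/16 -> H1 at depth 16
  ? 43.119.23.37  path d0:-→d1:-→d2:-→d3:-→d4:-→d5:-→d6:-→d7:-→d8:-→d9:-→d10:-→d11:-→d12:-→d13:-→d14:-→d15:-→d16:H3→d17:-  best=H3

== LOOKUPS ==
["H3","H0","H3","H3","H3","H3","H3","H3","H3"]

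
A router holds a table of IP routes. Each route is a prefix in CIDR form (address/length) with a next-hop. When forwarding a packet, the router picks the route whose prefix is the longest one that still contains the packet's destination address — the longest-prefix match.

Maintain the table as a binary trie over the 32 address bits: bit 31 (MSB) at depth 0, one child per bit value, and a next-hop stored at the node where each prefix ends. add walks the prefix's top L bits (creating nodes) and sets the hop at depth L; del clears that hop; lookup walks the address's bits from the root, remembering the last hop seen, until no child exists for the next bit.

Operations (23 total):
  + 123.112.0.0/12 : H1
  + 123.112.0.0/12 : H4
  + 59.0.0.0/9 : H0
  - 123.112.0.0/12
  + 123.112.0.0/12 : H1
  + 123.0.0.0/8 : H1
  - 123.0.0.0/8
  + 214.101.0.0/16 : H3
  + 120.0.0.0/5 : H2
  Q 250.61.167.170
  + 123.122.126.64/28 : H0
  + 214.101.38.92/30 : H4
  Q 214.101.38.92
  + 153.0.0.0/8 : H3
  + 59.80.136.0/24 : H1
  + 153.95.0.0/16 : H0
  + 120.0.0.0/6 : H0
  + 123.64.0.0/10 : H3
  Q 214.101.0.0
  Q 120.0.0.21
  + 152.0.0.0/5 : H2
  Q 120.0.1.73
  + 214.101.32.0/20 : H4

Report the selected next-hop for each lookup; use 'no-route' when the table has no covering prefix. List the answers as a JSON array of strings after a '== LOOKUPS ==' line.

Process each operation:
  + 123.112.0.0/12 (H1) depth=12
  + 123.112.0.0/12 (H4) depth=12
  + 59.0.0.0/9 (H0) depth=9
  del 123.112.0.0/12 (clear depth 12)
  + 123.112.0.0/12 (H1) depth=12
  + 123.0.0.0/8 (H1) depth=8
  del 123.0.0.0/8 (clear depth 8)
  + 214.101.0.0/16 (H3) depth=16
  + 120.0.0.0/5 (H2) depth=5
  Q 250.61.167.170: descend 11 ; hops seen [∅] ; pick no-route
  + 123.122.126.64/28 (H0) depth=28
  + 214.101.38.92/30 (H4) depth=30
  Q 214.101.38.92: descend 110101100110010100100110010111 ; hops seen [H3,H4] ; pick H4
  + 153.0.0.0/8 (H3) depth=8
  + 59.80.136.0/24 (H1) depth=24
  + 153.95.0.0/16 (H0) depth=16
  + 120.0.0.0/6 (H0) depth=6
  + 123.64.0.0/10 (H3) depth=10
  Q 214.101.0.0: descend 110101100110010100 ; hops seen [H3] ; pick H3
  Q 120.0.0.21: descend 011110 ; hops seen [H2,H0] ; pick H0
  + 152.0.0.0/5 (H2) depth=5
  Q 120.0.1.73: descend 011110 ; hops seen [H2,H0] ; pick H0
  + 214.101.32.0/20 (H4) depth=20

== LOOKUPS ==
["no-route","H4","H3","H0","H0"]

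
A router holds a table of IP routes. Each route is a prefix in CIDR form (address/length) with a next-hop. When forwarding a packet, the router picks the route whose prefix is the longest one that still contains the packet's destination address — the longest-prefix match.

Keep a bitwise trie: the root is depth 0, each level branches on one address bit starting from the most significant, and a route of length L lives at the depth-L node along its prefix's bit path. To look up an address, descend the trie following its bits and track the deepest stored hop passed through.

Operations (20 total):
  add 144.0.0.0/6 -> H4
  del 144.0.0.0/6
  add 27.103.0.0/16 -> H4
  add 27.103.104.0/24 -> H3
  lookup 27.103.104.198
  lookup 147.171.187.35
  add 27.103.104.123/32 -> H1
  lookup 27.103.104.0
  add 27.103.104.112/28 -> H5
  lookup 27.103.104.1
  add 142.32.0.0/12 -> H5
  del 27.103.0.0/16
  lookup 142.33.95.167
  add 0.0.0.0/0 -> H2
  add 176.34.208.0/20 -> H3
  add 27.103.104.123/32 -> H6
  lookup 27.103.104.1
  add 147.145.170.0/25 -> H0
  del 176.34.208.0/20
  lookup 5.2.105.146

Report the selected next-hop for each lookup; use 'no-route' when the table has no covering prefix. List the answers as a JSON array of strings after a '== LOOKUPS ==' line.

Trace:
  + 144.0.0.0/6 (H4) depth=6
  del 144.0.0.0/6 (clear depth 6)
  + 27.103.0.0/16 (H4) depth=16
  + 27.103.104.0/24 (H3) depth=24
  Q 27.103.104.198: descend 000110110110011101101000 ; hops seen [H4,H3] ; pick H3
  Q 147.171.187.35: descend 100100 ; hops seen [∅] ; pick no-route
  + 27.103.104.123/32 (H1) depth=32
  Q 27.103.104.0: descend 0001101101100111011010000 ; hops seen [H4,H3] ; pick H3
  + 27.103.104.112/28 (H5) depth=28
  Q 27.103.104.1: descend 0001101101100111011010000 ; hops seen [H4,H3] ; pick H3
  + 142.32.0.0/12 (H5) depth=12
  del 27.103.0.0/16 (clear depth 16)
  Q 142.33.95.167: descend 100011100010 ; hops seen [H5] ; pick H5
  + 0.0.0.0/0 (H2) depth=0
  + 176.34.208.0/20 (H3) depth=20
  + 27.103.104.123/32 (H6) depth=32
  Q 27.103.104.1: descend 0001101101100111011010000 ; hops seen [H2,H3] ; pick H3
  + 147.145.170.0/25 (H0) depth=25
  del 176.34.208.0/20 (clear depth 20)
  Q 5.2.105.146: descend 000 ; hops seen [H2] ; pick H2

== LOOKUPS ==
["H3","no-route","H3","H3","H5","H3","H2"]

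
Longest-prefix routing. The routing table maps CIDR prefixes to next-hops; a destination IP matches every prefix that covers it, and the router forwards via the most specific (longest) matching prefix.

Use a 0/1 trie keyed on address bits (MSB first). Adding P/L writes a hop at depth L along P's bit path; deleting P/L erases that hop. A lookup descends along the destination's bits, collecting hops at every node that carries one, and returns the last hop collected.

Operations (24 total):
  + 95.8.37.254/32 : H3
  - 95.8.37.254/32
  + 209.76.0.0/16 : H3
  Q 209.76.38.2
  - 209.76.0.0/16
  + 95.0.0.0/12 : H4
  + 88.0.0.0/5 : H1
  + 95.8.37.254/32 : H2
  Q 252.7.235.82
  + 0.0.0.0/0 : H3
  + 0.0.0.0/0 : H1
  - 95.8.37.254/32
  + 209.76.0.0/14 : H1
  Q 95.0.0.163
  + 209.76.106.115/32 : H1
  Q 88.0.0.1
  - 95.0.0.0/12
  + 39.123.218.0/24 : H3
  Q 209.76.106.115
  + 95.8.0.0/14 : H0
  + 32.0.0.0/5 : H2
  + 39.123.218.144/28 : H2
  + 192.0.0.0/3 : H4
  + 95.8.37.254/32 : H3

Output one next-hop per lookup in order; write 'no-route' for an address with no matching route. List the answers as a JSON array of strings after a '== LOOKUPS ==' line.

Process each operation:
  + 95.8.37.254/32 (H3) depth=32
  del 95.8.37.254/32 (clear depth 32)
  + 209.76.0.0/16 (H3) depth=16
  ? 209.76.38.2  path d0:-→d1:-→d2:-→d3:-→d4:-→d5:-→d6:-→d7:-→d8:-→d9:-→d10:-→d11:-→d12:-→d13:-→d14:-→d15:-→d16:H3  best=H3
  del 209.76.0.0/16 (clear depth 16)
  + 95.0.0.0/12 (H4) depth=12
  + 88.0.0.0/5 (H1) depth=5
  + 95.8.37.254/32 (H2) depth=32
  ? 252.7.235.82  path d0:-→d1:-→d2:-  best=no-route
  + 0.0.0.0/0 (H3) depth=0
  + 0.0.0.0/0 (H1) depth=0
  del 95.8.37.254/32 (clear depth 32)
  + 209.76.0.0/14 (H1) depth=14
  ? 95.0.0.163  path d0:H1→d1:-→d2:-→d3:-→d4:-→d5:H1→d6:-→d7:-→d8:-→d9:-→d10:-→d11:-→d12:H4  best=H4
  + 209.76.106.115/32 (H1) depth=32
  ? 88.0.0.1  path d0:H1→d1:-→d2:-→d3:-→d4:-→d5:H1  best=H1
  del 95.0.0.0/12 (clear depth 12)
  + 39.123.218.0/24 (H3) depth=24
  ? 209.76.106.115  path d0:H1→d1:-→d2:-→d3:-→d4:-→d5:-→d6:-→d7:-→d8:-→d9:-→d10:-→d11:-→d12:-→d13:-→d14:H1→d15:-→d16:-→d17:-→d18:-→d19:-→d20:-→d21:-→d22:-→d23:-→d24:-→d25:-→d26:-→d27:-→d28:-→d29:-→d30:-→d31:-→d32:H1  best=H1
  + 95.8.0.0/14 (H0) depth=14
  + 32.0.0.0/5 (H2) depth=5
  + 39.123.218.144/28 (H2) depth=28
  + 192.0.0.0/3 (H4) depth=3
  + 95.8.37.254/32 (H3) depth=32

== LOOKUPS ==
["H3","no-route","H4","H1","H1"]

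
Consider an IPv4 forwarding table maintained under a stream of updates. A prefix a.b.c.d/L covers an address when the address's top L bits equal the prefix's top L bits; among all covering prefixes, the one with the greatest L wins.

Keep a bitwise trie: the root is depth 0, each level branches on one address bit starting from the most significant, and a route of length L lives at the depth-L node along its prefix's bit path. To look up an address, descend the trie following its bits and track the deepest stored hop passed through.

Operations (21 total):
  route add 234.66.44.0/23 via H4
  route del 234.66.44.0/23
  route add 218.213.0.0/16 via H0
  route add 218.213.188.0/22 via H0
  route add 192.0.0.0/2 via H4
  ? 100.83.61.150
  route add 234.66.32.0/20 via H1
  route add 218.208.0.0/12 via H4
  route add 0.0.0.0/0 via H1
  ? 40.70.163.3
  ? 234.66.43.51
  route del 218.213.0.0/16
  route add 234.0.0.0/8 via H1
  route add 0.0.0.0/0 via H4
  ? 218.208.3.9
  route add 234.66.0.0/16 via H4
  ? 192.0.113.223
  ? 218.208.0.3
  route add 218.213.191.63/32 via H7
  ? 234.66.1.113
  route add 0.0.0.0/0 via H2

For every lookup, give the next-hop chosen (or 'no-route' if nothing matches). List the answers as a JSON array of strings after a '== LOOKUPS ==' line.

Trace:
  + 234.66.44.0/23 (H4) depth=23
  del 234.66.44.0/23 (clear depth 23)
  + 218.213.0.0/16 (H0) depth=16
  + 218.213.188.0/22 (H0) depth=22
  + 192.0.0.0/2 (H4) depth=2
  ? 100.83.61.150  path d0:-  best=no-route
  + 234.66.32.0/20 (H1) depth=20
  + 218.208.0.0/12 (H4) depth=12
  + 0.0.0.0/0 (H1) depth=0
  ? 40.70.163.3  path d0:H1  best=H1
  ? 234.66.43.51  path d0:H1→d1:-→d2:H4→d3:-→d4:-→d5:-→d6:-→d7:-→d8:-→d9:-→d10:-→d11:-→d12:-→d13:-→d14:-→d15:-→d16:-→d17:-→d18:-→d19:-→d20:H1→d21:-  best=H1
  del 218.213.0.0/16 (clear depth 16)
  + 234.0.0.0/8 (H1) depth=8
  + 0.0.0.0/0 (H4) depth=0
  ? 218.208.3.9  path d0:H4→d1:-→d2:H4→d3:-→d4:-→d5:-→d6:-→d7:-→d8:-→d9:-→d10:-→d11:-→d12:H4→d13:-  best=H4
  + 234.66.0.0/16 (H4) depth=16
  ? 192.0.113.223  path d0:H4→d1:-→d2:H4→d3:-  best=H4
  ? 218.208.0.3  path d0:H4→d1:-→d2:H4→d3:-→d4:-→d5:-→d6:-→d7:-→d8:-→d9:-→d10:-→d11:-→d12:H4→d13:-  best=H4
  + 218.213.191.63/32 (H7) depth=32
  ? 234.66.1.113  path d0:H4→d1:-→d2:H4→d3:-→d4:-→d5:-→d6:-→d7:-→d8:H1→d9:-→d10:-→d11:-→d12:-→d13:-→d14:-→d15:-→d16:H4→d17:-→d18:-  best=H4
  + 0.0.0.0/0 (H2) depth=0

== LOOKUPS ==
["no-route","H1","H1","H4","H4","H4","H4"]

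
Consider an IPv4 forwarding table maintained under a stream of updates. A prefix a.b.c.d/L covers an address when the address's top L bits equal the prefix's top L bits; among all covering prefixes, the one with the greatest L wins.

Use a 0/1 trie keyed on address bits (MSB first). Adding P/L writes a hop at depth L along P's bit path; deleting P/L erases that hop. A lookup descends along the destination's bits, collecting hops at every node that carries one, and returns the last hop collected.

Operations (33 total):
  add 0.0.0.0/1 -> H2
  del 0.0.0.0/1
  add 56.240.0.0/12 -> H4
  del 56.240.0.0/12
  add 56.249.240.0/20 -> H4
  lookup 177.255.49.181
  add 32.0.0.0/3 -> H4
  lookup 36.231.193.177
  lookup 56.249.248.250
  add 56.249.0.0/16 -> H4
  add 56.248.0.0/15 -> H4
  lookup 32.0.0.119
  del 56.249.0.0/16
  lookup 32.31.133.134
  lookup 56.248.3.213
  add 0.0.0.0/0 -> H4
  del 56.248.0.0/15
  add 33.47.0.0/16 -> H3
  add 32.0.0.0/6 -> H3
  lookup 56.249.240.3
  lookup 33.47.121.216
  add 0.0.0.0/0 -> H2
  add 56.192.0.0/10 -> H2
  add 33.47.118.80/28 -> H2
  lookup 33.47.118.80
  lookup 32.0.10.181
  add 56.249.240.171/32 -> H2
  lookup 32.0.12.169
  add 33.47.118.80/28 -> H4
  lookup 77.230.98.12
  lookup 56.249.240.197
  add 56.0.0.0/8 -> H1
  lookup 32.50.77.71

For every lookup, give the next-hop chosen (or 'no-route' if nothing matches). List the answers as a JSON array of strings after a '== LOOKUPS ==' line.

Process each operation:
  add 0.0.0.0/1 -> H2 at depth 1
  - 0.0.0.0/1 clear@1
  add 56.240.0.0/12 -> H4 at depth 12
  - 56.240.0.0/12 clear@12
  add 56.249.240.0/20 -> H4 at depth 20
  ? 177.255.49.181  path d0:-  best=no-route
  add 32.0.0.0/3 -> H4 at depth 3
  ? 36.231.193.177  path d0:-→d1:-→d2:-→d3:H4  best=H4
  ? 56.249.248.250  path d0:-→d1:-→d2:-→d3:H4→d4:-→d5:-→d6:-→d7:-→d8:-→d9:-→d10:-→d11:-→d12:-→d13:-→d14:-→d15:-→d16:-→d17:-→d18:-→d19:-→d20:H4  best=H4
  add 56.249.0.0/16 -> H4 at depth 16
  add 56.248.0.0/15 -> H4 at depth 15
  ? 32.0.0.119  path d0:-→d1:-→d2:-→d3:H4  best=H4
  - 56.249.0.0/16 clear@16
  ? 32.31.133.134  path d0:-→d1:-→d2:-→d3:H4  best=H4
  ? 56.248.3.213  path d0:-→d1:-→d2:-→d3:H4→d4:-→d5:-→d6:-→d7:-→d8:-→d9:-→d10:-→d11:-→d12:-→d13:-→d14:-→d15:H4  best=H4
  add 0.0.0.0/0 -> H4 at depth 0
  - 56.248.0.0/15 clear@15
  add 33.47.0.0/16 -> H3 at depth 16
  add 32.0.0.0/6 -> H3 at depth 6
  ? 56.249.240.3  path d0:H4→d1:-→d2:-→d3:H4→d4:-→d5:-→d6:-→d7:-→d8:-→d9:-→d10:-→d11:-→d12:-→d13:-→d14:-→d15:-→d16:-→d17:-→d18:-→d19:-→d20:H4  best=H4
  ? 33.47.121.216  path d0:H4→d1:-→d2:-→d3:H4→d4:-→d5:-→d6:H3→d7:-→d8:-→d9:-→d10:-→d11:-→d12:-→d13:-→d14:-→d15:-→d16:H3  best=H3
  add 0.0.0.0/0 -> H2 at depth 0
  add 56.192.0.0/10 -> H2 at depth 10
  add 33.47.118.80/28 -> H2 at depth 28
  ? 33.47.118.80  path d0:H2→d1:-→d2:-→d3:H4→d4:-→d5:-→d6:H3→d7:-→d8:-→d9:-→d10:-→d11:-→d12:-→d13:-→d14:-→d15:-→d16:H3→d17:-→d18:-→d19:-→d20:-→d21:-→d22:-→d23:-→d24:-→d25:-→d26:-→d27:-→d28:H2  best=H2
  ? 32.0.10.181  path d0:H2→d1:-→d2:-→d3:H4→d4:-→d5:-→d6:H3→d7:-  best=H3
  add 56.249.240.171/32 -> H2 at depth 32
  ? 32.0.12.169  path d0:H2→d1:-→d2:-→d3:H4→d4:-→d5:-→d6:H3→d7:-  best=H3
  add 33.47.118.80/28 -> H4 at depth 28
  ? 77.230.98.12  path d0:H2→d1:-  best=H2
  ? 56.249.240.197  path d0:H2→d1:-→d2:-→d3:H4→d4:-→d5:-→d6:-→d7:-→d8:-→d9:-→d10:H2→d11:-→d12:-→d13:-→d14:-→d15:-→d16:-→d17:-→d18:-→d19:-→d20:H4→d21:-→d22:-→d23:-→d24:-→d25:-  best=H4
  add 56.0.0.0/8 -> H1 at depth 8
  ? 32.50.77.71  path d0:H2→d1:-→d2:-→d3:H4→d4:-→d5:-→d6:H3→d7:-  best=H3

== LOOKUPS ==
["no-route","H4","H4","H4","H4","H4","H4","H3","H2","H3","H3","H2","H4","H3"]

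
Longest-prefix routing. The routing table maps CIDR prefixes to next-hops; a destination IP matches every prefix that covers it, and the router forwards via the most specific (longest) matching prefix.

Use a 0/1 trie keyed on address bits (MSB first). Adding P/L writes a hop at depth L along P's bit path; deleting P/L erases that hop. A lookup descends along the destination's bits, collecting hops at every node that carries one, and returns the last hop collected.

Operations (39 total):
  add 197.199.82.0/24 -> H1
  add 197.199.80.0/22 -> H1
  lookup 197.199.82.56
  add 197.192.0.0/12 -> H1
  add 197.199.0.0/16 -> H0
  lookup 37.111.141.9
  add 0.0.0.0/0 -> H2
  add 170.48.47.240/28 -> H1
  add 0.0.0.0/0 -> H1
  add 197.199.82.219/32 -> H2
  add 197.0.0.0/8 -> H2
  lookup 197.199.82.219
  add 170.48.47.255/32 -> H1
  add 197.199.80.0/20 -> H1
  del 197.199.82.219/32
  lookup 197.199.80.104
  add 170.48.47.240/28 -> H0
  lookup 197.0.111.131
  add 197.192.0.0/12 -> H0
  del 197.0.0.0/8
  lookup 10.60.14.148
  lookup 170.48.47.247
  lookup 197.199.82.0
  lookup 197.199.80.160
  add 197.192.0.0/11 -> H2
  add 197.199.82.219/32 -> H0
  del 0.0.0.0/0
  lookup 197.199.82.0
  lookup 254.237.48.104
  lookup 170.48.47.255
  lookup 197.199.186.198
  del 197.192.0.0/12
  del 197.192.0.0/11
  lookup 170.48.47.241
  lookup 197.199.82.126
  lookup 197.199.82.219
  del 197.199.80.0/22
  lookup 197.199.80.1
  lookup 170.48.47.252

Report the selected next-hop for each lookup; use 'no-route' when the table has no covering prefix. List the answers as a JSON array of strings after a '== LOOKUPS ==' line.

Process each operation:
  add 197.199.82.0/24 -> H1 at depth 24
  add 197.199.80.0/22 -> H1 at depth 22
  lookup 197.199.82.56: bits 110001011100011101010010 walk d0:-→d1:-→d2:-→d3:-→d4:-→d5:-→d6:-→d7:-→d8:-→d9:-→d10:-→d11:-→d12:-→d13:-→d14:-→d15:-→d16:-→d17:-→d18:-→d19:-→d20:-→d21:-→d22:H1→d23:-→d24:H1 -> H1
  add 197.192.0.0/12 -> H1 at depth 12
  add 197.199.0.0/16 -> H0 at depth 16
  lookup 37.111.141.9: bits ε walk d0:- -> no-route
  add 0.0.0.0/0 -> H2 at depth 0
  add 170.48.47.240/28 -> H1 at depth 28
  add 0.0.0.0/0 -> H1 at depth 0
  add 197.199.82.219/32 -> H2 at depth 32
  add 197.0.0.0/8 -> H2 at depth 8
  lookup 197.199.82.219: bits 11000101110001110101001011011011 walk d0:H1→d1:-→d2:-→d3:-→d4:-→d5:-→d6:-→d7:-→d8:H2→d9:-→d10:-→d11:-→d12:H1→d13:-→d14:-→d15:-→d16:H0→d17:-→d18:-→d19:-→d20:-→d21:-→d22:H1→d23:-→d24:H1→d25:-→d26:-→d27:-→d28:-→d29:-→d30:-→d31:-→d32:H2 -> H2
  add 170.48.47.255/32 -> H1 at depth 32
  add 197.199.80.0/20 -> H1 at depth 20
  - 197.199.82.219/32 clear@32
  lookup 197.199.80.104: bits 1100010111000111010100 walk d0:H1→d1:-→d2:-→d3:-→d4:-→d5:-→d6:-→d7:-→d8:H2→d9:-→d10:-→d11:-→d12:H1→d13:-→d14:-→d15:-→d16:H0→d17:-→d18:-→d19:-→d20:H1→d21:-→d22:H1 -> H1
  add 170.48.47.240/28 -> H0 at depth 28
  lookup 197.0.111.131: bits 11000101 walk d0:H1→d1:-→d2:-→d3:-→d4:-→d5:-→d6:-→d7:-→d8:H2 -> H2
  add 197.192.0.0/12 -> H0 at depth 12
  - 197.0.0.0/8 clear@8
  lookup 10.60.14.148: bits ε walk d0:H1 -> H1
  lookup 170.48.47.247: bits 1010101000110000001011111111 walk d0:H1→d1:-→d2:-→d3:-→d4:-→d5:-→d6:-→d7:-→d8:-→d9:-→d10:-→d11:-→d12:-→d13:-→d14:-→d15:-→d16:-→d17:-→d18:-→d19:-→d20:-→d21:-→d22:-→d23:-→d24:-→d25:-→d26:-→d27:-→d28:H0 -> H0
  lookup 197.199.82.0: bits 110001011100011101010010 walk d0:H1→d1:-→d2:-→d3:-→d4:-→d5:-→d6:-→d7:-→d8:-→d9:-→d10:-→d11:-→d12:H0→d13:-→d14:-→d15:-→d16:H0→d17:-→d18:-→d19:-→d20:H1→d21:-→d22:H1→d23:-→d24:H1 -> H1
  lookup 197.199.80.160: bits 1100010111000111010100 walk d0:H1→d1:-→d2:-→d3:-→d4:-→d5:-→d6:-→d7:-→d8:-→d9:-→d10:-→d11:-→d12:H0→d13:-→d14:-→d15:-→d16:H0→d17:-→d18:-→d19:-→d20:H1→d21:-→d22:H1 -> H1
  add 197.192.0.0/11 -> H2 at depth 11
  add 197.199.82.219/32 -> H0 at depth 32
  - 0.0.0.0/0 clear@0
  lookup 197.199.82.0: bits 110001011100011101010010 walk d0:-→d1:-→d2:-→d3:-→d4:-→d5:-→d6:-→d7:-→d8:-→d9:-→d10:-→d11:H2→d12:H0→d13:-→d14:-→d15:-→d16:H0→d17:-→d18:-→d19:-→d20:H1→d21:-→d22:H1→d23:-→d24:H1 -> H1
  lookup 254.237.48.104: bits 11 walk d0:-→d1:-→d2:- -> no-route
  lookup 170.48.47.255: bits 10101010001100000010111111111111 walk d0:-→d1:-→d2:-→d3:-→d4:-→d5:-→d6:-→d7:-→d8:-→d9:-→d10:-→d11:-→d12:-→d13:-→d14:-→d15:-→d16:-→d17:-→d18:-→d19:-→d20:-→d21:-→d22:-→d23:-→d24:-→d25:-→d26:-→d27:-→d28:H0→d29:-→d30:-→d31:-→d32:H1 -> H1
  lookup 197.199.186.198: bits 1100010111000111 walk d0:-→d1:-→d2:-→d3:-→d4:-→d5:-→d6:-→d7:-→d8:-→d9:-→d10:-→d11:H2→d12:H0→d13:-→d14:-→d15:-→d16:H0 -> H0
  - 197.192.0.0/12 clear@12
  - 197.192.0.0/11 clear@11
  lookup 170.48.47.241: bits 1010101000110000001011111111 walk d0:-→d1:-→d2:-→d3:-→d4:-→d5:-→d6:-→d7:-→d8:-→d9:-→d10:-→d11:-→d12:-→d13:-→d14:-→d15:-→d16:-→d17:-→d18:-→d19:-→d20:-→d21:-→d22:-→d23:-→d24:-→d25:-→d26:-→d27:-→d28:H0 -> H0
  lookup 197.199.82.126: bits 110001011100011101010010 walk d0:-→d1:-→d2:-→d3:-→d4:-→d5:-→d6:-→d7:-→d8:-→d9:-→d10:-→d11:-→d12:-→d13:-→d14:-→d15:-→d16:H0→d17:-→d18:-→d19:-→d20:H1→d21:-→d22:H1→d23:-→d24:H1 -> H1
  lookup 197.199.82.219: bits 11000101110001110101001011011011 walk d0:-→d1:-→d2:-→d3:-→d4:-→d5:-→d6:-→d7:-→d8:-→d9:-→d10:-→d11:-→d12:-→d13:-→d14:-→d15:-→d16:H0→d17:-→d18:-→d19:-→d20:H1→d21:-→d22:H1→d23:-→d24:H1→d25:-→d26:-→d27:-→d28:-→d29:-→d30:-→d31:-→d32:H0 -> H0
  - 197.199.80.0/22 clear@22
  lookup 197.199.80.1: bits 1100010111000111010100 walk d0:-→d1:-→d2:-→d3:-→d4:-→d5:-→d6:-→d7:-→d8:-→d9:-→d10:-→d11:-→d12:-→d13:-→d14:-→d15:-→d16:H0→d17:-→d18:-→d19:-→d20:H1→d21:-→d22:- -> H1
  lookup 170.48.47.252: bits 101010100011000000101111111111 walk d0:-→d1:-→d2:-→d3:-→d4:-→d5:-→d6:-→d7:-→d8:-→d9:-→d10:-→d11:-→d12:-→d13:-→d14:-→d15:-→d16:-→d17:-→d18:-→d19:-→d20:-→d21:-→d22:-→d23:-→d24:-→d25:-→d26:-→d27:-→d28:H0→d29:-→d30:- -> H0

== LOOKUPS ==
["H1","no-route","H2","H1","H2","H1","H0","H1","H1","H1","no-route","H1","H0","H0","H1","H0","H1","H0"]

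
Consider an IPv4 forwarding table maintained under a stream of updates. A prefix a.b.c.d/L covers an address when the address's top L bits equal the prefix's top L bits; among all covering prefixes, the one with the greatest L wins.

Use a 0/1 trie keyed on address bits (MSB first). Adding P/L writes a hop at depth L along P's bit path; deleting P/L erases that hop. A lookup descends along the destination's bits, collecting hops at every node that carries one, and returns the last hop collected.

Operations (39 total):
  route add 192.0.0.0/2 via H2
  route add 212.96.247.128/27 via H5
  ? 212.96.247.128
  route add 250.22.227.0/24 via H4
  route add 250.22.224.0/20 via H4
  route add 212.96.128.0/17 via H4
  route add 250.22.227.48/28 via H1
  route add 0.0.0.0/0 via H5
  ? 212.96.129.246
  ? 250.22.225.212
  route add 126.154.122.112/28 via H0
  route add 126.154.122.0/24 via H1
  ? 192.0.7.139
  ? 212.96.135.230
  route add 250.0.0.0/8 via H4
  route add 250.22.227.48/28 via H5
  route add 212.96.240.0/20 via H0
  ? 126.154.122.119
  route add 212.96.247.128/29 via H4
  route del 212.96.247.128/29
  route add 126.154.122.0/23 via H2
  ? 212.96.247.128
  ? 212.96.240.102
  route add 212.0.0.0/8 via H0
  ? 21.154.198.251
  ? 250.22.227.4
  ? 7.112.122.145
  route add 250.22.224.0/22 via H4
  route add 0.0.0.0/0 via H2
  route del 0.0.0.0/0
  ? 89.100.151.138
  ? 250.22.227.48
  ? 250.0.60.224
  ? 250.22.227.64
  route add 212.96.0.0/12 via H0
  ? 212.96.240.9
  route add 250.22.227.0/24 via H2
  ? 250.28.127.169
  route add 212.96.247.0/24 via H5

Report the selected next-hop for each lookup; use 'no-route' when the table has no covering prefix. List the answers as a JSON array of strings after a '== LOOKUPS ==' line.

Process each operation:
  add 192.0.0.0/2 -> H2 at depth 2
  add 212.96.247.128/27 -> H5 at depth 27
  Q 212.96.247.128: descend 110101000110000011110111100 ; hops seen [H2,H5] ; pick H5
  add 250.22.227.0/24 -> H4 at depth 24
  add 250.22.224.0/20 -> H4 at depth 20
  add 212.96.128.0/17 -> H4 at depth 17
  add 250.22.227.48/28 -> H1 at depth 28
  add 0.0.0.0/0 -> H5 at depth 0
  Q 212.96.129.246: descend 11010100011000001 ; hops seen [H5,H2,H4] ; pick H4
  Q 250.22.225.212: descend 1111101000010110111000 ; hops seen [H5,H2,H4] ; pick H4
  add 126.154.122.112/28 -> H0 at depth 28
  add 126.154.122.0/24 -> H1 at depth 24
  Q 192.0.7.139: descend 110 ; hops seen [H5,H2] ; pick H2
  Q 212.96.135.230: descend 11010100011000001 ; hops seen [H5,H2,H4] ; pick H4
  add 250.0.0.0/8 -> H4 at depth 8
  add 250.22.227.48/28 -> H5 at depth 28
  add 212.96.240.0/20 -> H0 at depth 20
  Q 126.154.122.119: descend 0111111010011010011110100111 ; hops seen [H5,H1,H0] ; pick H0
  add 212.96.247.128/29 -> H4 at depth 29
  del 212.96.247.128/29 (clear depth 29)
  add 126.154.122.0/23 -> H2 at depth 23
  Q 212.96.247.128: descend 11010100011000001111011110000 ; hops seen [H5,H2,H4,H0,H5] ; pick H5
  Q 212.96.240.102: descend 110101000110000011110 ; hops seen [H5,H2,H4,H0] ; pick H0
  add 212.0.0.0/8 -> H0 at depth 8
  Q 21.154.198.251: descend 0 ; hops seen [H5] ; pick H5
  Q 250.22.227.4: descend 11111010000101101110001100 ; hops seen [H5,H2,H4,H4,H4] ; pick H4
  Q 7.112.122.145: descend 0 ; hops seen [H5] ; pick H5
  add 250.22.224.0/22 -> H4 at depth 22
  add 0.0.0.0/0 -> H2 at depth 0
  del 0.0.0.0/0 (clear depth 0)
  Q 89.100.151.138: descend 01 ; hops seen [∅] ; pick no-route
  Q 250.22.227.48: descend 1111101000010110111000110011 ; hops seen [H2,H4,H4,H4,H4,H5] ; pick H5
  Q 250.0.60.224: descend 11111010000 ; hops seen [H2,H4] ; pick H4
  Q 250.22.227.64: descend 1111101000010110111000110 ; hops seen [H2,H4,H4,H4,H4] ; pick H4
  add 212.96.0.0/12 -> H0 at depth 12
  Q 212.96.240.9: descend 110101000110000011110 ; hops seen [H2,H0,H0,H4,H0] ; pick H0
  add 250.22.227.0/24 -> H2 at depth 24
  Q 250.28.127.169: descend 111110100001 ; hops seen [H2,H4] ; pick H4
  add 212.96.247.0/24 -> H5 at depth 24

== LOOKUPS ==
["H5","H4","H4","H2","H4","H0","H5","H0","H5","H4","H5","no-route","H5","H4","H4","H0","H4"]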